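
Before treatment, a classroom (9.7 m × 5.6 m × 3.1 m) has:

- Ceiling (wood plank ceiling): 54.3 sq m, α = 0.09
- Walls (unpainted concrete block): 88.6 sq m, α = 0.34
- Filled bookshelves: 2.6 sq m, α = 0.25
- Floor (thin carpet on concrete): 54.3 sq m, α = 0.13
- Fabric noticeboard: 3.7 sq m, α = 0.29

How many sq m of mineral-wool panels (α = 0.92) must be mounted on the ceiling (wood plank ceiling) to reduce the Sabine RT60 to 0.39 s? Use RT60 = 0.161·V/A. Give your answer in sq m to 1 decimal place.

Summing Sᵢαᵢ: 4.887 + 30.124 + 0.650 + 7.059 + 1.073 → A₁ = 43.793 sabins.
Required A₂ = 0.161·168.392/0.39 = 69.516 sabins.
ΔA needed = 69.516 − 43.793 = 25.723 sabins.
Net gain per sq m: Δα = 0.92 − 0.09 = 0.83.
Area = ΔA/Δα = 25.723/0.83 = 31.0 sq m.

31.0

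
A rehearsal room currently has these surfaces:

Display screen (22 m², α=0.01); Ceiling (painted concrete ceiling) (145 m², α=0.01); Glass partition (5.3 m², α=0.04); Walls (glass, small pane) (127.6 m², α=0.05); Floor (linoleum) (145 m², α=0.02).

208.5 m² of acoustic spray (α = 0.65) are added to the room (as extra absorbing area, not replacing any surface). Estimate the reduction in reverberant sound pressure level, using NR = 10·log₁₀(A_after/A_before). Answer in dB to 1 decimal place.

11.2 dB

A_before = Σ Sᵢαᵢ = 22·0.01 + 145·0.01 + 5.3·0.04 + 127.6·0.05 + 145·0.02 = 11.162 sabins.
Added absorption = 208.5 × 0.65 = 135.525 sabins.
New total A_after = 146.687 sabins.
NR = 10·log₁₀(146.687/11.162) = 11.2 dB.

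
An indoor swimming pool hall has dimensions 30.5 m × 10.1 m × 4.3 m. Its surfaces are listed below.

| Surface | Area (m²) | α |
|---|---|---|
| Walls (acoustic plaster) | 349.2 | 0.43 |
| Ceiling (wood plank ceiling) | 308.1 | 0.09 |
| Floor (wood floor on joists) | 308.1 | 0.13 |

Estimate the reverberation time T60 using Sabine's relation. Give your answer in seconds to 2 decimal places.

Equivalent absorption area: A = 349.2×0.43 + 308.1×0.09 + 308.1×0.13 = 217.938 m².
Volume V = 30.5 × 10.1 × 4.3 = 1324.615 m³.
T = 0.161 V/A = 0.161·1324.615/217.938 = 0.98 s.

0.98 s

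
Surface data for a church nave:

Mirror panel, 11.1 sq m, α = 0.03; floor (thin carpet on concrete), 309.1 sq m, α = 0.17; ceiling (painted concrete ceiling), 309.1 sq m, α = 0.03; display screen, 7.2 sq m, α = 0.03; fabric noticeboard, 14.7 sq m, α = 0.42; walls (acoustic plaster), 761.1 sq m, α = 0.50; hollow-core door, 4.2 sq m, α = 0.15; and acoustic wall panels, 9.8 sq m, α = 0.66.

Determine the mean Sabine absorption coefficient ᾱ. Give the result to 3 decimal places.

0.320

S = Σ Sᵢ = 11.1 + 309.1 + 309.1 + 7.2 + 14.7 + 761.1 + 4.2 + 9.8 = 1426.3 sq m.
Σ(Sᵢαᵢ) = 11.1*0.03 + 309.1*0.17 + 309.1*0.03 + 7.2*0.03 + 14.7*0.42 + 761.1*0.50 + 4.2*0.15 + 9.8*0.66 = 456.191.
ᾱ = A/S = 0.320.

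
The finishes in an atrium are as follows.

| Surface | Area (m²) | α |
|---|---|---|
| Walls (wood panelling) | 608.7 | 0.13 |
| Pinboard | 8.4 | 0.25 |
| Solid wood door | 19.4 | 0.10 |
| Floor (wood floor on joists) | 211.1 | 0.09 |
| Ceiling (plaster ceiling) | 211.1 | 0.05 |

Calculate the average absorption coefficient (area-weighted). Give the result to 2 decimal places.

Total surface area S = 1058.7 m².
Σ(Sᵢαᵢ) = 608.7*0.13 + 8.4*0.25 + 19.4*0.10 + 211.1*0.09 + 211.1*0.05 = 112.725.
ᾱ = 112.725 / 1058.7 = 0.11.

0.11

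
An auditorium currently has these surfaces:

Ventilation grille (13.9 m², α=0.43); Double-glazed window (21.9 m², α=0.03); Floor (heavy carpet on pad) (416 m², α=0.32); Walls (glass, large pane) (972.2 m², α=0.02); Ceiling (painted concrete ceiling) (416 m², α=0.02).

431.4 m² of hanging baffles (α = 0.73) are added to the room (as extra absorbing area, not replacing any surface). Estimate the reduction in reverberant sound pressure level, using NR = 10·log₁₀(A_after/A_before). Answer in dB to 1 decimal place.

4.6 dB

Equivalent absorption area: A_before = 13.9×0.43 + 21.9×0.03 + 416×0.32 + 972.2×0.02 + 416×0.02 = 167.518 m².
Added absorption = 431.4 × 0.73 = 314.922 sabins.
A_after = 167.518 + 314.922 = 482.440 sabins.
Reduction = 10 log₁₀(A_after/A_before) = 10 log₁₀(2.8799) = 4.6 dB.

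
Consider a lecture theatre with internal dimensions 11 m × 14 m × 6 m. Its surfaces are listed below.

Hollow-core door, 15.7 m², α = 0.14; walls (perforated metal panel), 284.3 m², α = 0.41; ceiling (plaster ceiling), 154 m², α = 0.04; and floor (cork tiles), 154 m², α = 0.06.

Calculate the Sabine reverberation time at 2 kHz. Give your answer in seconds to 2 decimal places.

Equivalent absorption area: A = 15.7*0.14 + 284.3*0.41 + 154*0.04 + 154*0.06 = 134.161 m².
Volume V = 11 × 14 × 6 = 924 m³.
Sabine: RT60 = 0.161 × 924 / 134.161 = 1.11 s.

1.11 sec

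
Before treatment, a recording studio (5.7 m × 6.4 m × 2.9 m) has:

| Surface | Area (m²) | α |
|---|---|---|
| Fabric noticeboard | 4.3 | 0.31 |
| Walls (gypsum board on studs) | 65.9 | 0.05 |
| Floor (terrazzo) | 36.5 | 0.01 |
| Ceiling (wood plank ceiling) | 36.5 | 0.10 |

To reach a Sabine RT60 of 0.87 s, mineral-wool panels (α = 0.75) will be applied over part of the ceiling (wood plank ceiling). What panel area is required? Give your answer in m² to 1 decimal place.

16.8

Total absorption A₁ = 4.3×0.31 + 65.9×0.05 + 36.5×0.01 + 36.5×0.10
  = 1.333 + 3.295 + 0.365 + 3.650 = 8.643 m² sabins.
V = 105.792 m³. Target absorption A₂ = 0.161 × 105.792 / 0.87 = 19.578 sabins.
Absorption to add: 19.578 − 8.643 = 10.935 sabins.
Net gain per m²: Δα = 0.75 − 0.10 = 0.65.
Area = ΔA/Δα = 10.935/0.65 = 16.8 m².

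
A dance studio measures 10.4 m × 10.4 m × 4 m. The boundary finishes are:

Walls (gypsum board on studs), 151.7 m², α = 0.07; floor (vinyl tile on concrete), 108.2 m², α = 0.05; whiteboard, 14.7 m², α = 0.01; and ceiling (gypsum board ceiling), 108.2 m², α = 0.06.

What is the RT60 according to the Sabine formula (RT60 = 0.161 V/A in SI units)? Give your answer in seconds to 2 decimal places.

Summing Sᵢαᵢ: 10.619 + 5.410 + 0.147 + 6.492 → A = 22.668 sabins.
Volume V = 10.4 × 10.4 × 4 = 432.64 m³.
RT60 = 0.161 · V / A = 0.161 × 432.64 / 22.668 = 3.07 s.

3.07 seconds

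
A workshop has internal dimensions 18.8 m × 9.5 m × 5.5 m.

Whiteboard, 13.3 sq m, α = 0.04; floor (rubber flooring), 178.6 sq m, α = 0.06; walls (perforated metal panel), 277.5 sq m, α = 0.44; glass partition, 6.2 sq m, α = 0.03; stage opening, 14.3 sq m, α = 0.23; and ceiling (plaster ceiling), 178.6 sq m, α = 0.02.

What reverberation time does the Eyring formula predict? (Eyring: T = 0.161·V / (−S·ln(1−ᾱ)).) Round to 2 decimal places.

S = Σ Sᵢ = 668.5 sq m.
Σ(Sᵢαᵢ) = 13.3·0.04 + 178.6·0.06 + 277.5·0.44 + 6.2·0.03 + 14.3·0.23 + 178.6·0.02 = 140.395.
ᾱ = 140.395 / 668.5 = 0.2100.
−S·ln(1−ᾱ) = −668.5 × ln(1 − 0.2100) = 157.580.
V = 18.8 × 9.5 × 5.5 = 982.3 m³.
RT60 = 0.161 × 982.3 / 157.580 = 1.00 s.

1.00 seconds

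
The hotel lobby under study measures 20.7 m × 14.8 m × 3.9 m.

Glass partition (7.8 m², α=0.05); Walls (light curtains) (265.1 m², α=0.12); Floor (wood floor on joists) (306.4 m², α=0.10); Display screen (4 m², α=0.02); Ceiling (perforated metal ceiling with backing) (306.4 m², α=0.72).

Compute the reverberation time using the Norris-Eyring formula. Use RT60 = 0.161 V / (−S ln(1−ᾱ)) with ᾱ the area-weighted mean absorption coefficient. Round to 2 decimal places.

0.56 s

Total surface area S = 7.8 + 265.1 + 306.4 + 4 + 306.4 = 889.7 m².
Σ(Sᵢαᵢ) = 7.8×0.05 + 265.1×0.12 + 306.4×0.10 + 4×0.02 + 306.4×0.72 = 283.530.
Mean coefficient ᾱ = A/S = 0.3187.
−S·ln(1−ᾱ) = −889.7 × ln(1 − 0.3187) = 341.425.
V = 20.7 × 14.8 × 3.9 = 1194.804 m³.
T = 0.161·V/[−S·ln(1−ᾱ)] = 0.161·1194.804/341.425 = 0.56 s.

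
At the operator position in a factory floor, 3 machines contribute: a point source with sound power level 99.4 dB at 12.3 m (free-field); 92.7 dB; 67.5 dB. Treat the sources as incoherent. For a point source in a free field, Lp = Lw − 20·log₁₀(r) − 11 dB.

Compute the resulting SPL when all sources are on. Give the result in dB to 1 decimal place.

92.7 dB

Source at 12.3 m: Lp = 99.4 − 20·log₁₀(12.3) − 11 = 66.6 dB.
Converting to relative power and adding: 10^(66.6/10) + 10^(92.7/10) + 10^(67.5/10) = 1.872e+09.
Combined level = 10 log₁₀(1.872e+09) = 92.7 dB.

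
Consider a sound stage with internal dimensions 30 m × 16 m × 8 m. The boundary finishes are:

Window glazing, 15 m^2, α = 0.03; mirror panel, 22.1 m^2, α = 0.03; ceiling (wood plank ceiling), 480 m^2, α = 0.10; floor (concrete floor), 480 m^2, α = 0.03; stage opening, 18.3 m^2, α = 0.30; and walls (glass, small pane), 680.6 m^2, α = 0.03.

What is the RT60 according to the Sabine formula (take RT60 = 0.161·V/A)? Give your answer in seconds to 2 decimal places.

A = Σ Sᵢαᵢ = 15×0.03 + 22.1×0.03 + 480×0.10 + 480×0.03 + 18.3×0.30 + 680.6×0.03 = 89.421 sabins.
Room volume: 3840 m³.
Sabine: RT60 = 0.161 × 3840 / 89.421 = 6.91 s.

6.91 seconds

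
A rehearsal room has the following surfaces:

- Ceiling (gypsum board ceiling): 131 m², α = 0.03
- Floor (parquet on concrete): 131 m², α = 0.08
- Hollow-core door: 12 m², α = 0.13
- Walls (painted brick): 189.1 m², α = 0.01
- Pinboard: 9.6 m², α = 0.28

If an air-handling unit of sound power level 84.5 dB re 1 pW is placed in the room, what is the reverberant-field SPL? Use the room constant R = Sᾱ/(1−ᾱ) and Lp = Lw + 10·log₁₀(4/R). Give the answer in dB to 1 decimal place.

77.2 dB

Σ(Sᵢαᵢ) = 131×0.03 + 131×0.08 + 12×0.13 + 189.1×0.01 + 9.6×0.28 = 20.549; total area S = 472.7 m².
ᾱ = 0.0435, so room constant R = A/(1−ᾱ) = 21.484 m².
Lp = Lw + 10 log₁₀(4/R) = 84.5 -7.30 = 77.2 dB.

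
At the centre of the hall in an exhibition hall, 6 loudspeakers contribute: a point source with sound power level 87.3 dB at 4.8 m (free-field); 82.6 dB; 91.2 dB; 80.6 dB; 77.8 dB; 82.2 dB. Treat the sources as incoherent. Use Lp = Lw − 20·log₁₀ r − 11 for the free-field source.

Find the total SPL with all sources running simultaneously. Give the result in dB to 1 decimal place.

92.7 dB

Source at 4.8 m: Lp = 87.3 − 20·log₁₀(4.8) − 11 = 62.7 dB.
Converting to relative power and adding: 10^(62.7/10) + 10^(82.6/10) + 10^(91.2/10) + 10^(80.6/10) + 10^(77.8/10) + 10^(82.2/10) = 1.843e+09.
Back to dB: 10·log₁₀ Σ = 92.7 dB.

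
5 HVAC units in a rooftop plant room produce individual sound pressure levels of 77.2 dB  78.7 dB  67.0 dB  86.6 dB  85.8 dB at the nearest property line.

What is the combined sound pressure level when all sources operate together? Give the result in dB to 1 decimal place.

89.9 dB

Converting to relative power and adding: 10^(77.2/10) + 10^(78.7/10) + 10^(67.0/10) + 10^(86.6/10) + 10^(85.8/10) = 9.689e+08.
Back to dB: 10·log₁₀ Σ = 89.9 dB.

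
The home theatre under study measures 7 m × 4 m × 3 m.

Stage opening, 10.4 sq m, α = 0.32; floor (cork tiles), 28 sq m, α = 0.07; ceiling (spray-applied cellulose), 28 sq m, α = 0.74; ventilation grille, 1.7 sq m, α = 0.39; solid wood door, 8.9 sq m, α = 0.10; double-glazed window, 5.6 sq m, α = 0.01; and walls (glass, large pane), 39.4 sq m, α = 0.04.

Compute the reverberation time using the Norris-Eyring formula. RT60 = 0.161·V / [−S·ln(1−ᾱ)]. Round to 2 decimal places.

0.41 s

S = Σ Sᵢ = 122.0 sq m.
Absorption A = 10.4×0.32 + 28×0.07 + 28×0.74 + 1.7×0.39 + 8.9×0.10 + 5.6×0.01 + 39.4×0.04 = 29.193 sabins.
ᾱ = 29.193 / 122.0 = 0.2393.
−S·ln(1−ᾱ) = −122.0 × ln(1 − 0.2393) = 33.369.
V = 7 × 4 × 3 = 84 m³.
T = 0.161·V/[−S·ln(1−ᾱ)] = 0.161·84/33.369 = 0.41 s.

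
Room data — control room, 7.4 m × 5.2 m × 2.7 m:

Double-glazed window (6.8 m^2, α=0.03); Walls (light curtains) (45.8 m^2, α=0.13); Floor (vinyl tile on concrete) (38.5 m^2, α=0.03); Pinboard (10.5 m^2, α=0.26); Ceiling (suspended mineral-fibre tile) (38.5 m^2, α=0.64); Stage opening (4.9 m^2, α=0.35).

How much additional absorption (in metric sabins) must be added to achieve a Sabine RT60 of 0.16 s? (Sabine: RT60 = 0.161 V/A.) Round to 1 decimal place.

68.1 sabins

A₁ = Σ Sᵢαᵢ = 6.8·0.03 + 45.8·0.13 + 38.5·0.03 + 10.5·0.26 + 38.5·0.64 + 4.9·0.35 = 36.398 sabins.
Target A₂ = 0.161·103.896/0.16 = 104.545 sabins (V = 103.896 m³).
ΔA = A₂ − A₁ = 104.545 − 36.398 = 68.1 sabins.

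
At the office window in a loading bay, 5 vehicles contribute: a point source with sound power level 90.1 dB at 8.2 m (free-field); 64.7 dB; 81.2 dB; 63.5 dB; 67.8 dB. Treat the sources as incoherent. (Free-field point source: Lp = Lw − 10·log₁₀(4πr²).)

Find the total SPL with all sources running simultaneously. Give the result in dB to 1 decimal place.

81.6 dB

Source at 8.2 m: Lp = 90.1 − 10·log₁₀(4π·8.2²) = 90.1 − 10·log₁₀(844.963) = 60.8 dB.
Sum in the linear (power) domain: Σ 10^(Lᵢ/10) = 10^(60.8/10) + 10^(64.7/10) + 10^(81.2/10) + 10^(63.5/10) + 10^(67.8/10) = 1.442e+08.
Back to dB: 10·log₁₀ Σ = 81.6 dB.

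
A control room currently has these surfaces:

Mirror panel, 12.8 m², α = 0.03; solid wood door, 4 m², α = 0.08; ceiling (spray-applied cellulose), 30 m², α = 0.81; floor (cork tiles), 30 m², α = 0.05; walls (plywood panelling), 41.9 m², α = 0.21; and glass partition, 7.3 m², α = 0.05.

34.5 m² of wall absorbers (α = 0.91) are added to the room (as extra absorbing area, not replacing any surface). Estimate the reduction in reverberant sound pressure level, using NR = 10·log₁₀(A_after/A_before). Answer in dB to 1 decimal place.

A_before = Σ Sᵢαᵢ = 12.8·0.03 + 4·0.08 + 30·0.81 + 30·0.05 + 41.9·0.21 + 7.3·0.05 = 35.668 sabins.
Added absorption = 34.5 × 0.91 = 31.395 sabins.
New total A_after = 67.063 sabins.
Reduction = 10 log₁₀(A_after/A_before) = 10 log₁₀(1.8802) = 2.7 dB.

2.7 dB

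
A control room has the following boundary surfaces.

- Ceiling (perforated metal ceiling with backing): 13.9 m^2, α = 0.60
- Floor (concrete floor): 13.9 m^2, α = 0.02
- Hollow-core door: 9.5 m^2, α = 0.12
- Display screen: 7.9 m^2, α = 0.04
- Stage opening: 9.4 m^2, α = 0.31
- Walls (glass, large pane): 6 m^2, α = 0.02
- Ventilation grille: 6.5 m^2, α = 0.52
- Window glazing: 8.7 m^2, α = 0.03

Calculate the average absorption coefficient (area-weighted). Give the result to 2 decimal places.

Total surface area S = 75.8 m^2.
A = 13.9×0.60 + 13.9×0.02 + 9.5×0.12 + 7.9×0.04 + 9.4×0.31 + 6×0.02 + 6.5×0.52 + 8.7×0.03 = 16.749 sabins.
ᾱ = 16.749 / 75.8 = 0.22.

0.22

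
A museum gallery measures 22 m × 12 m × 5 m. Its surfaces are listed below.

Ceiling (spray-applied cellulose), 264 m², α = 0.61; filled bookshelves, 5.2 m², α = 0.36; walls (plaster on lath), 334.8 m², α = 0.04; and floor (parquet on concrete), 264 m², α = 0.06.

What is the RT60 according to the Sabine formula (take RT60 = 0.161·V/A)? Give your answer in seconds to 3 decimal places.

A = Σ Sᵢαᵢ = 264×0.61 + 5.2×0.36 + 334.8×0.04 + 264×0.06 = 192.144 sabins.
V = 22·12·5 = 1320 m³.
T = 0.161 V/A = 0.161·1320/192.144 = 1.106 s.

1.106 s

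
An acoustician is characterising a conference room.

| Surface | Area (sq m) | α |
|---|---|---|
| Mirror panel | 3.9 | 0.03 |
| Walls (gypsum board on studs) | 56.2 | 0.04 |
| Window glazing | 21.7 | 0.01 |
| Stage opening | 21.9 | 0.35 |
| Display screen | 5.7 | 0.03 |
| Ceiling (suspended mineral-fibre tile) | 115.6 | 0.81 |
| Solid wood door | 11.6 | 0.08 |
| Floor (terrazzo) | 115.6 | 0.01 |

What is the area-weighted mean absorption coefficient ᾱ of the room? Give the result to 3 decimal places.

0.301

S = Σ Sᵢ = 3.9 + 56.2 + 21.7 + 21.9 + 5.7 + 115.6 + 11.6 + 115.6 = 352.2 sq m.
Σ(Sᵢαᵢ) = 3.9*0.03 + 56.2*0.04 + 21.7*0.01 + 21.9*0.35 + 5.7*0.03 + 115.6*0.81 + 11.6*0.08 + 115.6*0.01 = 106.138.
ᾱ = 106.138 / 352.2 = 0.301.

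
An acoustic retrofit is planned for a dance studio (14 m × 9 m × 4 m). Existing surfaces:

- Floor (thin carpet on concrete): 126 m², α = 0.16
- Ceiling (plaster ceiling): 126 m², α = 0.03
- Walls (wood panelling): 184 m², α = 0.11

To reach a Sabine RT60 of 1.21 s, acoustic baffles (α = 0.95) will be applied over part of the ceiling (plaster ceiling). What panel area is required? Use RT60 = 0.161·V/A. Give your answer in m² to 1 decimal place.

Equivalent absorption area: A₁ = 126×0.16 + 126×0.03 + 184×0.11 = 44.180 m².
Required A₂ = 0.161·504/1.21 = 67.061 sabins.
Absorption to add: 67.061 − 44.180 = 22.881 sabins.
Each m² of panel replacing the ceiling (plaster ceiling) adds (0.95 − 0.03) = 0.92 sabins.
Area = ΔA/Δα = 22.881/0.92 = 24.9 m².

24.9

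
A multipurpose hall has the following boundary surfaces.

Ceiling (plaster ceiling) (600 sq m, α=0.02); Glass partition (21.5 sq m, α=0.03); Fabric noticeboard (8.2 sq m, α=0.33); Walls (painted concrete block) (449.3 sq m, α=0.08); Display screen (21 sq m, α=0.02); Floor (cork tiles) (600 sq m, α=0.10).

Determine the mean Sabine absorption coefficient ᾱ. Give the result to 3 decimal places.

0.066

S = Σ Sᵢ = 600 + 21.5 + 8.2 + 449.3 + 21 + 600 = 1700.0 sq m.
Σ(Sᵢαᵢ) = 600·0.02 + 21.5·0.03 + 8.2·0.33 + 449.3·0.08 + 21·0.02 + 600·0.10 = 111.715.
ᾱ = 111.715 / 1700.0 = 0.066.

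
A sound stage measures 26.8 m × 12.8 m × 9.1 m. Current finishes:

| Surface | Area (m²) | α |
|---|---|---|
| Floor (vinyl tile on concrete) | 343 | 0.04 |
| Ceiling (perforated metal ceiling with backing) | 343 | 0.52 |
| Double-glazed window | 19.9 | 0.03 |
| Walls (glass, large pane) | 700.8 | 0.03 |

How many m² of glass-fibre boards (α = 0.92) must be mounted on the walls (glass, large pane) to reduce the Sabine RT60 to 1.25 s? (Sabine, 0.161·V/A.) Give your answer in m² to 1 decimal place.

211.7

Equivalent absorption area: A₁ = 343×0.04 + 343×0.52 + 19.9×0.03 + 700.8×0.03 = 213.701 m².
V = 3121.664 m³. Target absorption A₂ = 0.161 × 3121.664 / 1.25 = 402.070 sabins.
ΔA needed = 402.070 − 213.701 = 188.369 sabins.
Each m² of panel replacing the walls (glass, large pane) adds (0.92 − 0.03) = 0.89 sabins.
Area = ΔA/Δα = 188.369/0.89 = 211.7 m².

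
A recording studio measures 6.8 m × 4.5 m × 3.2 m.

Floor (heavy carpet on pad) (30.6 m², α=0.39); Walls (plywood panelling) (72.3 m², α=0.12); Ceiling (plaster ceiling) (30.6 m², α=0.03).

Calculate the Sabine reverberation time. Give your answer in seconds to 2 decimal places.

0.73 seconds

Summing Sᵢαᵢ: 11.934 + 8.676 + 0.918 → A = 21.528 sabins.
V = 6.8·4.5·3.2 = 97.92 m³.
Sabine: RT60 = 0.161 × 97.92 / 21.528 = 0.73 s.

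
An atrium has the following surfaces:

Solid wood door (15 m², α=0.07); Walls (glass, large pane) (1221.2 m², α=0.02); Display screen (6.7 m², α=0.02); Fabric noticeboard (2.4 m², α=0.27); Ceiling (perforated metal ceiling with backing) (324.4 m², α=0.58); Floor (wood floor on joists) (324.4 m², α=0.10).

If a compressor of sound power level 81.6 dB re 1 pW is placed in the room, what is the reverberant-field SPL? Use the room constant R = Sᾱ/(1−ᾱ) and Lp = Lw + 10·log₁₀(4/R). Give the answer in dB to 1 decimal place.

A = 246.848 sabins; S = 1894.1 m².
ᾱ = 246.848/1894.1 = 0.1303; R = Sᾱ/(1−ᾱ) = 246.848/(1−0.1303) = 283.831 m².
Lp = Lw + 10 log₁₀(4/R) = 81.6 -18.51 = 63.1 dB.

63.1 dB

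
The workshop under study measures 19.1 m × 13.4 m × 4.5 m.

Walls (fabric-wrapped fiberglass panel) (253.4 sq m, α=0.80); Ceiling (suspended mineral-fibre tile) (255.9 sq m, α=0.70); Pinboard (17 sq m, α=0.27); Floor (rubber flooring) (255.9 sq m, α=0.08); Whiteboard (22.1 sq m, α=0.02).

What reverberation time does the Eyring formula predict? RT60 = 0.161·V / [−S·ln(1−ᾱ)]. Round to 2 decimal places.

0.33 s

Total surface area S = 253.4 + 255.9 + 17 + 255.9 + 22.1 = 804.3 sq m.
Σ(Sᵢαᵢ) = 253.4·0.80 + 255.9·0.70 + 17·0.27 + 255.9·0.08 + 22.1·0.02 = 407.354.
Mean coefficient ᾱ = A/S = 0.5065.
Eyring denominator: −S ln(1−ᾱ) = 568.023.
V = 19.1 × 13.4 × 4.5 = 1151.73 m³.
RT60 = 0.161 × 1151.73 / 568.023 = 0.33 s.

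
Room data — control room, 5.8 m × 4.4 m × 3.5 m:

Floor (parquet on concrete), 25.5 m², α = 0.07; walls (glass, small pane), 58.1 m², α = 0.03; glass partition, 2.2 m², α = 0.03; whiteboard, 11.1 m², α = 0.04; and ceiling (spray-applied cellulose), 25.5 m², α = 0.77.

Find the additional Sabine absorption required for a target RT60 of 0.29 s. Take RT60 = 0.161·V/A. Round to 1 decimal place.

25.9 sabins

Equivalent absorption area: A₁ = 25.5·0.07 + 58.1·0.03 + 2.2·0.03 + 11.1·0.04 + 25.5·0.77 = 23.673 m².
Target A₂ = 0.161·89.32/0.29 = 49.588 sabins (V = 89.32 m³).
ΔA = A₂ − A₁ = 49.588 − 23.673 = 25.9 sabins.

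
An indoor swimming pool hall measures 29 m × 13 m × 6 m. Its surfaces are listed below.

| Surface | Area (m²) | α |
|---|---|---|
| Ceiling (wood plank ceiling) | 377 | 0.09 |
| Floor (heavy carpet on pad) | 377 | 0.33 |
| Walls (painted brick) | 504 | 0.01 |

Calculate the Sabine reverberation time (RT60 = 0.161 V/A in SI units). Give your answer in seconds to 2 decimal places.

2.23 seconds

A = Σ Sᵢαᵢ = 377×0.09 + 377×0.33 + 504×0.01 = 163.380 sabins.
V = 29·13·6 = 2262 m³.
Sabine: RT60 = 0.161 × 2262 / 163.380 = 2.23 s.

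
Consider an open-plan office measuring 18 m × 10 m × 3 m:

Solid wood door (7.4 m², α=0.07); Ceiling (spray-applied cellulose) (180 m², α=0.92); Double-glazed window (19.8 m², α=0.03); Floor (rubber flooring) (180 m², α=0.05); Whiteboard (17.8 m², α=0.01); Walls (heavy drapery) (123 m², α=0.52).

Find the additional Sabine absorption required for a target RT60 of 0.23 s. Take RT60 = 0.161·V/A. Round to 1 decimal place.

Summing Sᵢαᵢ: 0.518 + 165.600 + 0.594 + 9.000 + 0.178 + 63.960 → A₁ = 239.850 sabins.
V = 540 m³. Required absorption A₂ = 0.161 × 540 / 0.23 = 378.000 sabins.
ΔA = A₂ − A₁ = 378.000 − 239.850 = 138.2 sabins.

138.2 sabins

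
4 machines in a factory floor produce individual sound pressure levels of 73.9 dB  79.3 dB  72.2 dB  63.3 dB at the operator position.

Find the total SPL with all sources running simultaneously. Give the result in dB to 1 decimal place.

Σ 10^(Lᵢ/10) = 1.284e+08.
Back to dB: 10·log₁₀ Σ = 81.1 dB.

81.1 dB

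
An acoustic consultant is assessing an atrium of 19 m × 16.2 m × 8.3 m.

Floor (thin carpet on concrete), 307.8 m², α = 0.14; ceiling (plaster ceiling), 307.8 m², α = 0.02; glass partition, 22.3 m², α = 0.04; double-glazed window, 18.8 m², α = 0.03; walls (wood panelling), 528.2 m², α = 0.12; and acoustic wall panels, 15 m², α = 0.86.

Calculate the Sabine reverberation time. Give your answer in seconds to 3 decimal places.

3.239 s

A = Σ Sᵢαᵢ = 307.8·0.14 + 307.8·0.02 + 22.3·0.04 + 18.8·0.03 + 528.2·0.12 + 15·0.86 = 126.988 sabins.
Volume V = 19 × 16.2 × 8.3 = 2554.74 m³.
Sabine: RT60 = 0.161 × 2554.74 / 126.988 = 3.239 s.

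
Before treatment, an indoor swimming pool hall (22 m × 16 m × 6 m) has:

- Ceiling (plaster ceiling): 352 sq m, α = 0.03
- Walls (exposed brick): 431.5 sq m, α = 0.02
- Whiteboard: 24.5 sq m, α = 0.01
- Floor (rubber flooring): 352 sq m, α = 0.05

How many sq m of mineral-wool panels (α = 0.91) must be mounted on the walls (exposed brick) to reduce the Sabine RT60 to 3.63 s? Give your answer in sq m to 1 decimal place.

63.6

Summing Sᵢαᵢ: 10.560 + 8.630 + 0.245 + 17.600 → A₁ = 37.035 sabins.
V = 2112 m³. Target absorption A₂ = 0.161 × 2112 / 3.63 = 93.673 sabins.
Absorption to add: 93.673 − 37.035 = 56.638 sabins.
Net gain per sq m: Δα = 0.91 − 0.02 = 0.89.
Panel area = 56.638 / 0.89 = 63.6 sq m.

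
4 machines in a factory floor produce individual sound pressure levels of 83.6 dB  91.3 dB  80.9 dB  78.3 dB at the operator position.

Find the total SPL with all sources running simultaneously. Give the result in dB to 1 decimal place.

92.5 dB

Converting to relative power and adding: 10^(83.6/10) + 10^(91.3/10) + 10^(80.9/10) + 10^(78.3/10) = 1.769e+09.
L_total = 10·log₁₀(1.769e+09) = 92.5 dB.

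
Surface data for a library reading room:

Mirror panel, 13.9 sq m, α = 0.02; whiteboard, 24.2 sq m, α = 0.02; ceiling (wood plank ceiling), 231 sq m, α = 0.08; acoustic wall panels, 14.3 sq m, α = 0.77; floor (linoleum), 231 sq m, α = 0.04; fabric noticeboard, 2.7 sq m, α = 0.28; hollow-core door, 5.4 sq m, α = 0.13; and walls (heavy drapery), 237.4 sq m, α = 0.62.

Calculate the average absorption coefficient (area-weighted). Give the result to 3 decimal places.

0.248

S = Σ Sᵢ = 13.9 + 24.2 + 231 + 14.3 + 231 + 2.7 + 5.4 + 237.4 = 759.9 sq m.
A = 13.9*0.02 + 24.2*0.02 + 231*0.08 + 14.3*0.77 + 231*0.04 + 2.7*0.28 + 5.4*0.13 + 237.4*0.62 = 188.139 sabins.
ᾱ = 188.139 / 759.9 = 0.248.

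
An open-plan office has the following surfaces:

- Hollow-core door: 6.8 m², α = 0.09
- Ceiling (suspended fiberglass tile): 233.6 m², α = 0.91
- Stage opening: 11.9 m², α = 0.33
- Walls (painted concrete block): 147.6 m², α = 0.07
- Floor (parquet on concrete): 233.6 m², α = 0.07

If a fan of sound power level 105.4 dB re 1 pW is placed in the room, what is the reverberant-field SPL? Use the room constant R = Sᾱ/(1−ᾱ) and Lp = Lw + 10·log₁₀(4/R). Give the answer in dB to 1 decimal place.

85.4 dB

A = 243.799 sabins; S = 633.5 m².
ᾱ = 243.799/633.5 = 0.3848; R = Sᾱ/(1−ᾱ) = 243.799/(1−0.3848) = 396.292 m².
Lp = Lw + 10 log₁₀(4/R) = 105.4 -19.96 = 85.4 dB.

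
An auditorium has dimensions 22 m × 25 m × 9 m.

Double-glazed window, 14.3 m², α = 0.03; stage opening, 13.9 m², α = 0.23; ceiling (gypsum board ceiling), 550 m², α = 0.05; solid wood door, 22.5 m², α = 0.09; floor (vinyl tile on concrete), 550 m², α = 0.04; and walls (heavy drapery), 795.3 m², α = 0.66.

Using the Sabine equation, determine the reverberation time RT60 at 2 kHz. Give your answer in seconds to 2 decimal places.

1.37 s

Total absorption A = 14.3·0.03 + 13.9·0.23 + 550·0.05 + 22.5·0.09 + 550·0.04 + 795.3·0.66
  = 0.429 + 3.197 + 27.500 + 2.025 + 22.000 + 524.898 = 580.049 m² sabins.
V = 22·25·9 = 4950 m³.
T = 0.161 V/A = 0.161·4950/580.049 = 1.37 s.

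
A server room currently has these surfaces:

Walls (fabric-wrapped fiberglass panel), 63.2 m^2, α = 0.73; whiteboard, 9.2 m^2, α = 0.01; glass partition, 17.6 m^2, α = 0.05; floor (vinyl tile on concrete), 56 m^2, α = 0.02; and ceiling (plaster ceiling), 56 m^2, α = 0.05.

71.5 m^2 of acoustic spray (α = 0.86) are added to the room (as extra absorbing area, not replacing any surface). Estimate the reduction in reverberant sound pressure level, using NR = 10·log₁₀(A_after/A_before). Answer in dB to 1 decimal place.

Equivalent absorption area: A_before = 63.2*0.73 + 9.2*0.01 + 17.6*0.05 + 56*0.02 + 56*0.05 = 51.028 m^2.
Treatment contributes 71.5·0.86 = 61.490 sabins.
A_after = 51.028 + 61.490 = 112.518 sabins.
Reduction = 10 log₁₀(A_after/A_before) = 10 log₁₀(2.2050) = 3.4 dB.

3.4 dB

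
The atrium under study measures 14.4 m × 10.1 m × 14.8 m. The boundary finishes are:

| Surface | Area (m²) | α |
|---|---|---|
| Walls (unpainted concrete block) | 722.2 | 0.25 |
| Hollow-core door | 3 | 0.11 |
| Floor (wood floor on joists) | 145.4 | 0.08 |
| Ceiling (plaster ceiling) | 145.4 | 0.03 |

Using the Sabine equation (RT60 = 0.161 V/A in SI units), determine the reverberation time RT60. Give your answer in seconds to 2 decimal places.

Summing Sᵢαᵢ: 180.550 + 0.330 + 11.632 + 4.362 → A = 196.874 sabins.
Volume V = 14.4 × 10.1 × 14.8 = 2152.512 m³.
Sabine: RT60 = 0.161 × 2152.512 / 196.874 = 1.76 s.

1.76 s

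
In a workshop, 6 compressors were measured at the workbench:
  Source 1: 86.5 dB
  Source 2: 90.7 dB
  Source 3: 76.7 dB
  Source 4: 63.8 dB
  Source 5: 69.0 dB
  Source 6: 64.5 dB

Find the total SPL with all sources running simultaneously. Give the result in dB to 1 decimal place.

Σ 10^(Lᵢ/10) = 1.682e+09.
Back to dB: 10·log₁₀ Σ = 92.3 dB.

92.3 dB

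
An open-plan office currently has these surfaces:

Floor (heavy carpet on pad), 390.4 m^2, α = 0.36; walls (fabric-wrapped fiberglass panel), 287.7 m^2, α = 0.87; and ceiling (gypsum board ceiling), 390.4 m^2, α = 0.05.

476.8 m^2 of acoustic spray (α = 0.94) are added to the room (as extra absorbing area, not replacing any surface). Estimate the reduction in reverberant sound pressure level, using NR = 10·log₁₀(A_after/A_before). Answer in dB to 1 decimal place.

Total absorption A_before = 390.4×0.36 + 287.7×0.87 + 390.4×0.05
  = 140.544 + 250.299 + 19.520 = 410.363 m^2 sabins.
Treatment contributes 476.8·0.94 = 448.192 sabins.
A_after = 410.363 + 448.192 = 858.555 sabins.
NR = 10·log₁₀(858.555/410.363) = 3.2 dB.

3.2 dB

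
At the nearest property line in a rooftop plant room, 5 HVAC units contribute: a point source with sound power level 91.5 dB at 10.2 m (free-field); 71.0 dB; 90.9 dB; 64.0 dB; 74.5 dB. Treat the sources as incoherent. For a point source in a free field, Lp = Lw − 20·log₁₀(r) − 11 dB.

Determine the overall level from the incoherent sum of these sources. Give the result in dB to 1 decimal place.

91.1 dB

Source at 10.2 m: Lp = 91.5 − 20·log₁₀(10.2) − 11 = 60.3 dB.
Sum in the linear (power) domain: Σ 10^(Lᵢ/10) = 10^(60.3/10) + 10^(71.0/10) + 10^(90.9/10) + 10^(64.0/10) + 10^(74.5/10) = 1.275e+09.
Combined level = 10 log₁₀(1.275e+09) = 91.1 dB.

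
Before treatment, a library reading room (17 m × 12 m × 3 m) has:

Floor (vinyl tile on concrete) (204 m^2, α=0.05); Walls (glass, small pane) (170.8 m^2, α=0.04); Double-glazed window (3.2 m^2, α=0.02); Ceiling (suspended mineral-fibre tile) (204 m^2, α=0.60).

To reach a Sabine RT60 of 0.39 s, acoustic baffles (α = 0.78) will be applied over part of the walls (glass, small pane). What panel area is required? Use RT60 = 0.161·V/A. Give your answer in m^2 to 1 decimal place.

Equivalent absorption area: A₁ = 204×0.05 + 170.8×0.04 + 3.2×0.02 + 204×0.60 = 139.496 m^2.
Required A₂ = 0.161·612/0.39 = 252.646 sabins.
Absorption to add: 252.646 − 139.496 = 113.150 sabins.
Net gain per m^2: Δα = 0.78 − 0.04 = 0.74.
Area = ΔA/Δα = 113.150/0.74 = 152.9 m^2.

152.9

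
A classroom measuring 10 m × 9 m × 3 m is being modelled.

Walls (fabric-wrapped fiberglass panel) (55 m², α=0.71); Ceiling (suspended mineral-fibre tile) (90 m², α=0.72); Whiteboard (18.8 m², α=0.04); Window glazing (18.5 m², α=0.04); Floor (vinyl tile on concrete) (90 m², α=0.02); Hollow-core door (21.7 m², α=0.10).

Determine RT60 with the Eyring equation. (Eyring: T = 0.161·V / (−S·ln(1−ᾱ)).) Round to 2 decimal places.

0.32 sec

S = Σ Sᵢ = 294.0 m².
Σ(Sᵢαᵢ) = 55·0.71 + 90·0.72 + 18.8·0.04 + 18.5·0.04 + 90·0.02 + 21.7·0.10 = 109.312.
Mean coefficient ᾱ = A/S = 0.3718.
−S·ln(1−ᾱ) = −294.0 × ln(1 − 0.3718) = 136.680.
V = 10 × 9 × 3 = 270 m³.
RT60 = 0.161 × 270 / 136.680 = 0.32 s.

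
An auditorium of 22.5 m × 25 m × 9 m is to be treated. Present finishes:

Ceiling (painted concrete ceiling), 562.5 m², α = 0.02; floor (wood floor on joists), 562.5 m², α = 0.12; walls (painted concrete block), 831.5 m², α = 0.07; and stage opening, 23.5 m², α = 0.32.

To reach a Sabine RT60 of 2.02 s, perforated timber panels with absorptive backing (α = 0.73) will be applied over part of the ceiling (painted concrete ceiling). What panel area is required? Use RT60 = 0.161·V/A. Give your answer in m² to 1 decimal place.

Summing Sᵢαᵢ: 11.250 + 67.500 + 58.205 + 7.520 → A₁ = 144.475 sabins.
Required A₂ = 0.161·5062.5/2.02 = 403.496 sabins.
Absorption to add: 403.496 − 144.475 = 259.021 sabins.
Each m² of panel replacing the ceiling (painted concrete ceiling) adds (0.73 − 0.02) = 0.71 sabins.
Panel area = 259.021 / 0.71 = 364.8 m².

364.8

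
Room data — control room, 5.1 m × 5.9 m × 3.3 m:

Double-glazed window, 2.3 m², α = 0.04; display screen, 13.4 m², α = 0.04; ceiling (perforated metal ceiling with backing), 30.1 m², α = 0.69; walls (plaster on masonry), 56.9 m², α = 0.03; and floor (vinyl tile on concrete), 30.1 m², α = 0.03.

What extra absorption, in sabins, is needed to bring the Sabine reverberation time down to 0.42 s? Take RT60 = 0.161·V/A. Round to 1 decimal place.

14.1 sabins

Summing Sᵢαᵢ: 0.092 + 0.536 + 20.769 + 1.707 + 0.903 → A₁ = 24.007 sabins.
V = 99.297 m³. Required absorption A₂ = 0.161 × 99.297 / 0.42 = 38.064 sabins.
ΔA = A₂ − A₁ = 38.064 − 24.007 = 14.1 sabins.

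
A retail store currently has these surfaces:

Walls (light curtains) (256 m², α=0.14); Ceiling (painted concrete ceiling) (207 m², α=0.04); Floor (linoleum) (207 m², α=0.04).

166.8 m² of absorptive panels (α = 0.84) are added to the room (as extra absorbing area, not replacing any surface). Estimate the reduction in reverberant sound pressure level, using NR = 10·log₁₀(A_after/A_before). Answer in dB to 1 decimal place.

Total absorption A_before = 256·0.14 + 207·0.04 + 207·0.04
  = 35.840 + 8.280 + 8.280 = 52.400 m² sabins.
Added absorption = 166.8 × 0.84 = 140.112 sabins.
New total A_after = 192.512 sabins.
Reduction = 10 log₁₀(A_after/A_before) = 10 log₁₀(3.6739) = 5.7 dB.

5.7 dB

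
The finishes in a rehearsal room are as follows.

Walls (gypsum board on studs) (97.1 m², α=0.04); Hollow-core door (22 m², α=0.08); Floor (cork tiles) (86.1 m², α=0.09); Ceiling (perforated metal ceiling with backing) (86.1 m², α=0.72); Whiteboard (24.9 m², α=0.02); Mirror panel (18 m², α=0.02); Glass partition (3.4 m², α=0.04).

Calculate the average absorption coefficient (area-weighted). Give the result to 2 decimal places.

0.23

Total surface area S = 337.6 m².
A = 97.1·0.04 + 22·0.08 + 86.1·0.09 + 86.1·0.72 + 24.9·0.02 + 18·0.02 + 3.4·0.04 = 76.379 sabins.
ᾱ = 76.379 / 337.6 = 0.23.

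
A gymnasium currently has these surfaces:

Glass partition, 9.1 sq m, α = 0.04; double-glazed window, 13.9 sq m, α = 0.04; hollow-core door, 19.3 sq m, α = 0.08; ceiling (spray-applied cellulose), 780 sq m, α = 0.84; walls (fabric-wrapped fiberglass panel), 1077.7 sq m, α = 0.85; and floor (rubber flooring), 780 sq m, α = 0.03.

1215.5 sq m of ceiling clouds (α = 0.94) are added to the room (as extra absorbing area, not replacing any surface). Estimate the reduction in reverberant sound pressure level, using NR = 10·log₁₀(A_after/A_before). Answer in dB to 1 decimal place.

A_before = Σ Sᵢαᵢ = 9.1*0.04 + 13.9*0.04 + 19.3*0.08 + 780*0.84 + 1077.7*0.85 + 780*0.03 = 1597.109 sabins.
Added absorption = 1215.5 × 0.94 = 1142.570 sabins.
New total A_after = 2739.679 sabins.
Reduction = 10 log₁₀(A_after/A_before) = 10 log₁₀(1.7154) = 2.3 dB.

2.3 dB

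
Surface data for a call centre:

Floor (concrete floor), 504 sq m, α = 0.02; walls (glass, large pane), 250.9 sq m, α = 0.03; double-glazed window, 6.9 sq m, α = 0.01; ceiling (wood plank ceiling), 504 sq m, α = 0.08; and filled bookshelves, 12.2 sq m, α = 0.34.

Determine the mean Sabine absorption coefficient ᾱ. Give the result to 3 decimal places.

S = Σ Sᵢ = 504 + 250.9 + 6.9 + 504 + 12.2 = 1278.0 sq m.
Weighted sum Σ Sα = 62.144.
ᾱ = 62.144 / 1278.0 = 0.049.

0.049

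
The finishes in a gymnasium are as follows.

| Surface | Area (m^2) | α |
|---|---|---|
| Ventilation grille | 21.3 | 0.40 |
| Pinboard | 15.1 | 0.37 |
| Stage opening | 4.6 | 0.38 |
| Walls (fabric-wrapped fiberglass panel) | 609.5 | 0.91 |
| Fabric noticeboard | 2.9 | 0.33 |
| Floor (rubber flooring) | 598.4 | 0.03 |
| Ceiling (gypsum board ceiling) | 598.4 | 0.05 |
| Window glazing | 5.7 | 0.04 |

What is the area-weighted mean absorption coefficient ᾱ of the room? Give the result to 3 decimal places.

0.334

Total surface area S = 1855.9 m^2.
Σ(Sᵢαᵢ) = 21.3×0.40 + 15.1×0.37 + 4.6×0.38 + 609.5×0.91 + 2.9×0.33 + 598.4×0.03 + 598.4×0.05 + 5.7×0.04 = 619.557.
ᾱ = A/S = 0.334.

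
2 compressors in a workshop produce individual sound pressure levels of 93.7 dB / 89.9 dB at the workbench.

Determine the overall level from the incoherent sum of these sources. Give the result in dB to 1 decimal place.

95.2 dB

Sum in the linear (power) domain: Σ 10^(Lᵢ/10) = 10^(93.7/10) + 10^(89.9/10) = 3.321e+09.
L_total = 10·log₁₀(3.321e+09) = 95.2 dB.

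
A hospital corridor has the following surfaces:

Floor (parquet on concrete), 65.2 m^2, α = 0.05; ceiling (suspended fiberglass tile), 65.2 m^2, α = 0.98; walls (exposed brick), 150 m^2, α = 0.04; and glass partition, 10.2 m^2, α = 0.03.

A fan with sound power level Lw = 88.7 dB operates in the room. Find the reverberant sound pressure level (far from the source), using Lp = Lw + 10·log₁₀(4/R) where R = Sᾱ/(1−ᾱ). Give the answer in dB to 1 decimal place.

A = 73.462 sabins; S = 290.6 m^2.
ᾱ = 73.462/290.6 = 0.2528; R = Sᾱ/(1−ᾱ) = 73.462/(1−0.2528) = 98.316 m^2.
Lp = 88.7 + 10·log₁₀(4/98.316) = 88.7 + (-13.91) = 74.8 dB.

74.8 dB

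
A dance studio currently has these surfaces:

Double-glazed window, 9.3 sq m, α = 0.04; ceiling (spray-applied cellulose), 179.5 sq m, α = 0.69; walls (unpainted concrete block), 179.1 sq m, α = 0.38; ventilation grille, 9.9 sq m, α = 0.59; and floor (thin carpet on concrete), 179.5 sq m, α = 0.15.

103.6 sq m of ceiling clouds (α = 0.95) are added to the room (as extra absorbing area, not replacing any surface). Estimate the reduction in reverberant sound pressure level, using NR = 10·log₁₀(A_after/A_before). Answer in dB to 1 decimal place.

Total absorption A_before = 9.3·0.04 + 179.5·0.69 + 179.1·0.38 + 9.9·0.59 + 179.5·0.15
  = 0.372 + 123.855 + 68.058 + 5.841 + 26.925 = 225.051 sq m sabins.
Treatment contributes 103.6·0.95 = 98.420 sabins.
New total A_after = 323.471 sabins.
Reduction = 10 log₁₀(A_after/A_before) = 10 log₁₀(1.4373) = 1.6 dB.

1.6 dB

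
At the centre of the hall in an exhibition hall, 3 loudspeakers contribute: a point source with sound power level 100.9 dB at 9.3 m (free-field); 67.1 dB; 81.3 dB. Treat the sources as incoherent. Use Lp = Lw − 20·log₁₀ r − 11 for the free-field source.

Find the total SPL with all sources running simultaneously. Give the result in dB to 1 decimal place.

Source at 9.3 m: Lp = 100.9 − 20·log₁₀(9.3) − 11 = 70.5 dB.
Sum in the linear (power) domain: Σ 10^(Lᵢ/10) = 10^(70.5/10) + 10^(67.1/10) + 10^(81.3/10) = 1.512e+08.
Back to dB: 10·log₁₀ Σ = 81.8 dB.

81.8 dB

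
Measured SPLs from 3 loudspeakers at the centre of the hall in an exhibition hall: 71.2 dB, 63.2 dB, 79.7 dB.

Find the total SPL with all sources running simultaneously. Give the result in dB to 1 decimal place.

80.4 dB

Sum in the linear (power) domain: Σ 10^(Lᵢ/10) = 10^(71.2/10) + 10^(63.2/10) + 10^(79.7/10) = 1.086e+08.
Back to dB: 10·log₁₀ Σ = 80.4 dB.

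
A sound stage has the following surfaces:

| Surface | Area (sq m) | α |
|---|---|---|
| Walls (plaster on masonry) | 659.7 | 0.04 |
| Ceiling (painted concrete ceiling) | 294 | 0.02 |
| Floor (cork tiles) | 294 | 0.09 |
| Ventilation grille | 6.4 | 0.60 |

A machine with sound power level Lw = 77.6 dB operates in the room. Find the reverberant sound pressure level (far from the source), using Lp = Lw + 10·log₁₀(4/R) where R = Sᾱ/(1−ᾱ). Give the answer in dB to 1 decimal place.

65.4 dB

A = 62.568 sabins; S = 1254.1 sq m.
ᾱ = 62.568/1254.1 = 0.0499; R = Sᾱ/(1−ᾱ) = 62.568/(1−0.0499) = 65.854 sq m.
Lp = Lw + 10 log₁₀(4/R) = 77.6 -12.17 = 65.4 dB.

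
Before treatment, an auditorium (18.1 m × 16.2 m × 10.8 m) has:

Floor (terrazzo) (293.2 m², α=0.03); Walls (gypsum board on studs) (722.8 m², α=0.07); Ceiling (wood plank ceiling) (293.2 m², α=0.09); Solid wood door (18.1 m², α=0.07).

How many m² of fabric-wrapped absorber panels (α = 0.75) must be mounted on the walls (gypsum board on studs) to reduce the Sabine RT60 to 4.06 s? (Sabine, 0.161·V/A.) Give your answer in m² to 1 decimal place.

A₁ = Σ Sᵢαᵢ = 293.2·0.03 + 722.8·0.07 + 293.2·0.09 + 18.1·0.07 = 87.047 sabins.
V = 3166.776 m³. Target absorption A₂ = 0.161 × 3166.776 / 4.06 = 125.579 sabins.
ΔA needed = 125.579 − 87.047 = 38.532 sabins.
Net gain per m²: Δα = 0.75 − 0.07 = 0.68.
Area = ΔA/Δα = 38.532/0.68 = 56.7 m².

56.7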